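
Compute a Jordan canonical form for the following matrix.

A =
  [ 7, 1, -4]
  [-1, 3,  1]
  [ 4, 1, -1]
J_3(3)

The characteristic polynomial is
  det(x·I − A) = x^3 - 9*x^2 + 27*x - 27 = (x - 3)^3

Eigenvalues and multiplicities (the geometric multiplicity of λ is n − rank(A − λI), which equals the number of Jordan blocks for λ):
  λ = 3: algebraic multiplicity = 3, geometric multiplicity = 1

Determining the block sizes for each eigenvalue:
  λ = 3: one block (gm = 1), so the single block has size am = 3 → block sizes [3]

Assembling the blocks gives a Jordan form
J =
  [3, 1, 0]
  [0, 3, 1]
  [0, 0, 3]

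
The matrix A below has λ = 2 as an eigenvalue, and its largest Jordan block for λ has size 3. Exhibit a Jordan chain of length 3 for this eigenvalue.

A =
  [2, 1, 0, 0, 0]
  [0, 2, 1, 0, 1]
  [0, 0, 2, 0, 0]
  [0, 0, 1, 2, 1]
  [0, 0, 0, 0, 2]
A Jordan chain for λ = 2 of length 3:
v_1 = (1, 0, 0, 0, 0)ᵀ
v_2 = (0, 1, 0, 1, 0)ᵀ
v_3 = (0, 0, 1, 0, 0)ᵀ

Let N = A − (2)·I. We want v_3 with N^3 v_3 = 0 but N^2 v_3 ≠ 0; then v_{j-1} := N · v_j for j = 3, …, 2.

Pick v_3 = (0, 0, 1, 0, 0)ᵀ.
Then v_2 = N · v_3 = (0, 1, 0, 1, 0)ᵀ.
Then v_1 = N · v_2 = (1, 0, 0, 0, 0)ᵀ.

Sanity check: (A − (2)·I) v_1 = (0, 0, 0, 0, 0)ᵀ = 0. ✓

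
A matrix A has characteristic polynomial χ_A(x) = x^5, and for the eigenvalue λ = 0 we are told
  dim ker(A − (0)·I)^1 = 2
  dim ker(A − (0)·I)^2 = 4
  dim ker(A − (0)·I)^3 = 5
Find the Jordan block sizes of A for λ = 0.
Block sizes for λ = 0: [3, 2]

From the dimensions of kernels of powers, the number of Jordan blocks of size at least j is d_j − d_{j−1} where d_j = dim ker(N^j) (with d_0 = 0). Computing the differences gives [2, 2, 1].
The number of blocks of size exactly k is (#blocks of size ≥ k) − (#blocks of size ≥ k + 1), so the partition is: 1 block(s) of size 2, 1 block(s) of size 3.
In nonincreasing order the block sizes are [3, 2].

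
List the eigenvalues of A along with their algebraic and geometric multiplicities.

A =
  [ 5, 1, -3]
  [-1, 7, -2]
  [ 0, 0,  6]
λ = 6: alg = 3, geom = 1

Step 1 — factor the characteristic polynomial to read off the algebraic multiplicities:
  χ_A(x) = (x - 6)^3

Step 2 — compute geometric multiplicities via the rank-nullity identity g(λ) = n − rank(A − λI):
  rank(A − (6)·I) = 2, so dim ker(A − (6)·I) = n − 2 = 1

Summary:
  λ = 6: algebraic multiplicity = 3, geometric multiplicity = 1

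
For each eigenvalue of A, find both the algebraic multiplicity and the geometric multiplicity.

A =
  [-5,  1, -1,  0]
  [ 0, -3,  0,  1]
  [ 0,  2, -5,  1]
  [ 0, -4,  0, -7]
λ = -5: alg = 4, geom = 2

Step 1 — factor the characteristic polynomial to read off the algebraic multiplicities:
  χ_A(x) = (x + 5)^4

Step 2 — compute geometric multiplicities via the rank-nullity identity g(λ) = n − rank(A − λI):
  rank(A − (-5)·I) = 2, so dim ker(A − (-5)·I) = n − 2 = 2

Summary:
  λ = -5: algebraic multiplicity = 4, geometric multiplicity = 2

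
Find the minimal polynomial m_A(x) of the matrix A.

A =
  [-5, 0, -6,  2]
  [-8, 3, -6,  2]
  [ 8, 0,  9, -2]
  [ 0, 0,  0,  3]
x^2 - 4*x + 3

The characteristic polynomial is χ_A(x) = (x - 3)^3*(x - 1), so the eigenvalues are known. The minimal polynomial is
  m_A(x) = Π_λ (x − λ)^{k_λ}
where k_λ is the size of the *largest* Jordan block for λ (equivalently, the smallest k with (A − λI)^k v = 0 for every generalised eigenvector v of λ).

  λ = 1: largest Jordan block has size 1, contributing (x − 1)
  λ = 3: largest Jordan block has size 1, contributing (x − 3)

So m_A(x) = (x - 3)*(x - 1) = x^2 - 4*x + 3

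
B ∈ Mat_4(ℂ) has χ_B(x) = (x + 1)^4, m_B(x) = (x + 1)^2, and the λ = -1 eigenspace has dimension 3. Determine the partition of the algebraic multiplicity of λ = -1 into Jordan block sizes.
Block sizes for λ = -1: [2, 1, 1]

Step 1 — from the characteristic polynomial, algebraic multiplicity of λ = -1 is 4. From dim ker(B − (-1)·I) = 3, there are exactly 3 Jordan blocks for λ = -1.
Step 2 — from the minimal polynomial, the factor (x + 1)^2 tells us the largest block for λ = -1 has size 2.
Step 3 — with total size 4, 3 blocks, and largest block 2, the block sizes (in nonincreasing order) are [2, 1, 1].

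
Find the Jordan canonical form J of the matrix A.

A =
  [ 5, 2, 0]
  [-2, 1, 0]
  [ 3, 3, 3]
J_2(3) ⊕ J_1(3)

The characteristic polynomial is
  det(x·I − A) = x^3 - 9*x^2 + 27*x - 27 = (x - 3)^3

Eigenvalues and multiplicities (the geometric multiplicity of λ is n − rank(A − λI), which equals the number of Jordan blocks for λ):
  λ = 3: algebraic multiplicity = 3, geometric multiplicity = 2

Determining the block sizes for each eigenvalue:
  λ = 3: 2 blocks summing to 3 forces exactly one block of size 2 and the rest size 1 → block sizes [2, 1]

Assembling the blocks gives a Jordan form
J =
  [3, 1, 0]
  [0, 3, 0]
  [0, 0, 3]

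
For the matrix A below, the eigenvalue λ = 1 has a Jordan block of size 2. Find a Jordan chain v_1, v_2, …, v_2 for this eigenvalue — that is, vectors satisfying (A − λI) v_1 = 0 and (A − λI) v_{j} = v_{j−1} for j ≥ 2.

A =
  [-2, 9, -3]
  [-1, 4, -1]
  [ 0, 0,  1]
A Jordan chain for λ = 1 of length 2:
v_1 = (-3, -1, 0)ᵀ
v_2 = (1, 0, 0)ᵀ

Let N = A − (1)·I. We want v_2 with N^2 v_2 = 0 but N^1 v_2 ≠ 0; then v_{j-1} := N · v_j for j = 2, …, 2.

Pick v_2 = (1, 0, 0)ᵀ.
Then v_1 = N · v_2 = (-3, -1, 0)ᵀ.

Sanity check: (A − (1)·I) v_1 = (0, 0, 0)ᵀ = 0. ✓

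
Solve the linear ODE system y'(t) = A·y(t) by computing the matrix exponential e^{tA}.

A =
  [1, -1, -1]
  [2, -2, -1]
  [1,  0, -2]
e^{tA} =
  [t^2*exp(-t)/2 + 2*t*exp(-t) + exp(-t), -t^2*exp(-t)/2 - t*exp(-t), -t*exp(-t)]
  [t^2*exp(-t)/2 + 2*t*exp(-t), -t^2*exp(-t)/2 - t*exp(-t) + exp(-t), -t*exp(-t)]
  [t^2*exp(-t)/2 + t*exp(-t), -t^2*exp(-t)/2, -t*exp(-t) + exp(-t)]

Strategy: write A = P · J · P⁻¹ where J is a Jordan canonical form, so e^{tA} = P · e^{tJ} · P⁻¹, and e^{tJ} can be computed block-by-block.

A has Jordan form
J =
  [-1,  1,  0]
  [ 0, -1,  1]
  [ 0,  0, -1]
(up to reordering of blocks).

Per-block formulas:
  For a 3×3 Jordan block J_3(-1): exp(t · J_3(-1)) = e^(-1t)·(I + t·N + (t^2/2)·N^2), where N is the 3×3 nilpotent shift.

After assembling e^{tJ} and conjugating by P, we get:

e^{tA} =
  [t^2*exp(-t)/2 + 2*t*exp(-t) + exp(-t), -t^2*exp(-t)/2 - t*exp(-t), -t*exp(-t)]
  [t^2*exp(-t)/2 + 2*t*exp(-t), -t^2*exp(-t)/2 - t*exp(-t) + exp(-t), -t*exp(-t)]
  [t^2*exp(-t)/2 + t*exp(-t), -t^2*exp(-t)/2, -t*exp(-t) + exp(-t)]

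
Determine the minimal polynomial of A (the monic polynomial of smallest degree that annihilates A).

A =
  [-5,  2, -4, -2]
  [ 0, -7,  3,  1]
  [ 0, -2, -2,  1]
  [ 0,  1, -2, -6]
x^3 + 15*x^2 + 75*x + 125

The characteristic polynomial is χ_A(x) = (x + 5)^4, so the eigenvalues are known. The minimal polynomial is
  m_A(x) = Π_λ (x − λ)^{k_λ}
where k_λ is the size of the *largest* Jordan block for λ (equivalently, the smallest k with (A − λI)^k v = 0 for every generalised eigenvector v of λ).

  λ = -5: largest Jordan block has size 3, contributing (x + 5)^3

So m_A(x) = (x + 5)^3 = x^3 + 15*x^2 + 75*x + 125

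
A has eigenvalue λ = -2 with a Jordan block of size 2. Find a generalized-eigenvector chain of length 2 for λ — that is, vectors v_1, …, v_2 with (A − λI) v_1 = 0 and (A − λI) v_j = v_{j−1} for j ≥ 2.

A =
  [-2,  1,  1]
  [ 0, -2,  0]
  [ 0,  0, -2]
A Jordan chain for λ = -2 of length 2:
v_1 = (1, 0, 0)ᵀ
v_2 = (0, 1, 0)ᵀ

Let N = A − (-2)·I. We want v_2 with N^2 v_2 = 0 but N^1 v_2 ≠ 0; then v_{j-1} := N · v_j for j = 2, …, 2.

Pick v_2 = (0, 1, 0)ᵀ.
Then v_1 = N · v_2 = (1, 0, 0)ᵀ.

Sanity check: (A − (-2)·I) v_1 = (0, 0, 0)ᵀ = 0. ✓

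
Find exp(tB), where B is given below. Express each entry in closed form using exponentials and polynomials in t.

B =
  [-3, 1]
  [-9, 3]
e^{tB} =
  [1 - 3*t, t]
  [-9*t, 3*t + 1]

Strategy: write B = P · J · P⁻¹ where J is a Jordan canonical form, so e^{tB} = P · e^{tJ} · P⁻¹, and e^{tJ} can be computed block-by-block.

B has Jordan form
J =
  [0, 1]
  [0, 0]
(up to reordering of blocks).

Per-block formulas:
  For a 2×2 Jordan block J_2(0): exp(t · J_2(0)) = e^(0t)·(I + t·N), where N is the 2×2 nilpotent shift.

After assembling e^{tJ} and conjugating by P, we get:

e^{tB} =
  [1 - 3*t, t]
  [-9*t, 3*t + 1]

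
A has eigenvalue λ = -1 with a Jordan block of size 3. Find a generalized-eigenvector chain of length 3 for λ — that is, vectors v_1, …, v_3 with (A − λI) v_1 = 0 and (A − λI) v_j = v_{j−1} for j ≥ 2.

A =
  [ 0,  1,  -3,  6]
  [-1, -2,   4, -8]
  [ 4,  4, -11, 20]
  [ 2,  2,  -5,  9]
A Jordan chain for λ = -1 of length 3:
v_1 = (1, -1, 4, 2)ᵀ
v_2 = (-3, 4, -10, -5)ᵀ
v_3 = (0, 0, 1, 0)ᵀ

Let N = A − (-1)·I. We want v_3 with N^3 v_3 = 0 but N^2 v_3 ≠ 0; then v_{j-1} := N · v_j for j = 3, …, 2.

Pick v_3 = (0, 0, 1, 0)ᵀ.
Then v_2 = N · v_3 = (-3, 4, -10, -5)ᵀ.
Then v_1 = N · v_2 = (1, -1, 4, 2)ᵀ.

Sanity check: (A − (-1)·I) v_1 = (0, 0, 0, 0)ᵀ = 0. ✓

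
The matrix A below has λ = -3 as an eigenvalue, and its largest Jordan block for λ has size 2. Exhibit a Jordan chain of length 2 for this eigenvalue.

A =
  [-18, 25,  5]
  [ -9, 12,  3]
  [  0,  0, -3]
A Jordan chain for λ = -3 of length 2:
v_1 = (-15, -9, 0)ᵀ
v_2 = (1, 0, 0)ᵀ

Let N = A − (-3)·I. We want v_2 with N^2 v_2 = 0 but N^1 v_2 ≠ 0; then v_{j-1} := N · v_j for j = 2, …, 2.

Pick v_2 = (1, 0, 0)ᵀ.
Then v_1 = N · v_2 = (-15, -9, 0)ᵀ.

Sanity check: (A − (-3)·I) v_1 = (0, 0, 0)ᵀ = 0. ✓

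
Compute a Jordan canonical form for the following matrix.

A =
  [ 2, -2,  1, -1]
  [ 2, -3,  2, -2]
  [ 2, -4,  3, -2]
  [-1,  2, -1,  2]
J_2(1) ⊕ J_1(1) ⊕ J_1(1)

The characteristic polynomial is
  det(x·I − A) = x^4 - 4*x^3 + 6*x^2 - 4*x + 1 = (x - 1)^4

Eigenvalues and multiplicities (the geometric multiplicity of λ is n − rank(A − λI), which equals the number of Jordan blocks for λ):
  λ = 1: algebraic multiplicity = 4, geometric multiplicity = 3

Determining the block sizes for each eigenvalue:
  λ = 1: 3 blocks summing to 4 forces exactly one block of size 2 and the rest size 1 → block sizes [2, 1, 1]

Assembling the blocks gives a Jordan form
J =
  [1, 1, 0, 0]
  [0, 1, 0, 0]
  [0, 0, 1, 0]
  [0, 0, 0, 1]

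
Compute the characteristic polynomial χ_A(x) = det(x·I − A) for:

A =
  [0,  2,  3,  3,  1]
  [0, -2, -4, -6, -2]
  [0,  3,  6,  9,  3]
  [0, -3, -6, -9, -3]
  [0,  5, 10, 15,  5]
x^5

Expanding det(x·I − A) (e.g. by cofactor expansion or by noting that A is similar to its Jordan form J, which has the same characteristic polynomial as A) gives
  χ_A(x) = x^5
which factors as x^5. The eigenvalues (with algebraic multiplicities) are λ = 0 with multiplicity 5.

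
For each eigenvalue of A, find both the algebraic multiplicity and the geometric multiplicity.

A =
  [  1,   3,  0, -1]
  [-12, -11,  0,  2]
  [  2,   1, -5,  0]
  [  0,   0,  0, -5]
λ = -5: alg = 4, geom = 2

Step 1 — factor the characteristic polynomial to read off the algebraic multiplicities:
  χ_A(x) = (x + 5)^4

Step 2 — compute geometric multiplicities via the rank-nullity identity g(λ) = n − rank(A − λI):
  rank(A − (-5)·I) = 2, so dim ker(A − (-5)·I) = n − 2 = 2

Summary:
  λ = -5: algebraic multiplicity = 4, geometric multiplicity = 2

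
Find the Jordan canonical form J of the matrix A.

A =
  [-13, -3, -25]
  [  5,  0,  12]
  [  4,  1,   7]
J_3(-2)

The characteristic polynomial is
  det(x·I − A) = x^3 + 6*x^2 + 12*x + 8 = (x + 2)^3

Eigenvalues and multiplicities (the geometric multiplicity of λ is n − rank(A − λI), which equals the number of Jordan blocks for λ):
  λ = -2: algebraic multiplicity = 3, geometric multiplicity = 1

Determining the block sizes for each eigenvalue:
  λ = -2: one block (gm = 1), so the single block has size am = 3 → block sizes [3]

Assembling the blocks gives a Jordan form
J =
  [-2,  1,  0]
  [ 0, -2,  1]
  [ 0,  0, -2]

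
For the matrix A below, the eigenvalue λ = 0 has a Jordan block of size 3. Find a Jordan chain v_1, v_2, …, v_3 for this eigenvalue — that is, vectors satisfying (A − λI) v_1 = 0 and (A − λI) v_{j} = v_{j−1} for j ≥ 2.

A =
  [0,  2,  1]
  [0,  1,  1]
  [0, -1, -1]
A Jordan chain for λ = 0 of length 3:
v_1 = (1, 0, 0)ᵀ
v_2 = (2, 1, -1)ᵀ
v_3 = (0, 1, 0)ᵀ

Let N = A − (0)·I. We want v_3 with N^3 v_3 = 0 but N^2 v_3 ≠ 0; then v_{j-1} := N · v_j for j = 3, …, 2.

Pick v_3 = (0, 1, 0)ᵀ.
Then v_2 = N · v_3 = (2, 1, -1)ᵀ.
Then v_1 = N · v_2 = (1, 0, 0)ᵀ.

Sanity check: (A − (0)·I) v_1 = (0, 0, 0)ᵀ = 0. ✓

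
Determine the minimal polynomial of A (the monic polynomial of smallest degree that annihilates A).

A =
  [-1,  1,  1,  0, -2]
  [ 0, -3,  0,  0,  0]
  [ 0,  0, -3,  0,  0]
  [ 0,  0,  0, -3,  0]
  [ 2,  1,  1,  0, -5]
x^2 + 6*x + 9

The characteristic polynomial is χ_A(x) = (x + 3)^5, so the eigenvalues are known. The minimal polynomial is
  m_A(x) = Π_λ (x − λ)^{k_λ}
where k_λ is the size of the *largest* Jordan block for λ (equivalently, the smallest k with (A − λI)^k v = 0 for every generalised eigenvector v of λ).

  λ = -3: largest Jordan block has size 2, contributing (x + 3)^2

So m_A(x) = (x + 3)^2 = x^2 + 6*x + 9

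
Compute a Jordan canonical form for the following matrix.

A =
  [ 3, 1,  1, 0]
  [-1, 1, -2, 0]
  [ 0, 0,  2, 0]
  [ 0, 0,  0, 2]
J_3(2) ⊕ J_1(2)

The characteristic polynomial is
  det(x·I − A) = x^4 - 8*x^3 + 24*x^2 - 32*x + 16 = (x - 2)^4

Eigenvalues and multiplicities (the geometric multiplicity of λ is n − rank(A − λI), which equals the number of Jordan blocks for λ):
  λ = 2: algebraic multiplicity = 4, geometric multiplicity = 2

Determining the block sizes for each eigenvalue:
  λ = 2: with am = 4 and gm = 2, the partition is not yet determined (e.g. several partitions of 4 into 2 parts exist). Let N = A − (2)·I. Computing rank(N^1) = 2, rank(N^2) = 1, rank(N^3) = 0; the number of blocks of size ≥ j is rank(N^{j−1}) − rank(N^j), giving [2, 1, 1]. So we have 1 block(s) of size 3, 1 block(s) of size 1 → block sizes [3, 1]

Assembling the blocks gives a Jordan form
J =
  [2, 1, 0, 0]
  [0, 2, 1, 0]
  [0, 0, 2, 0]
  [0, 0, 0, 2]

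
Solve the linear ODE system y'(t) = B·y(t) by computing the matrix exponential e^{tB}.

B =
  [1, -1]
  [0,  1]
e^{tB} =
  [exp(t), -t*exp(t)]
  [0, exp(t)]

Strategy: write B = P · J · P⁻¹ where J is a Jordan canonical form, so e^{tB} = P · e^{tJ} · P⁻¹, and e^{tJ} can be computed block-by-block.

B has Jordan form
J =
  [1, 1]
  [0, 1]
(up to reordering of blocks).

Per-block formulas:
  For a 2×2 Jordan block J_2(1): exp(t · J_2(1)) = e^(1t)·(I + t·N), where N is the 2×2 nilpotent shift.

After assembling e^{tJ} and conjugating by P, we get:

e^{tB} =
  [exp(t), -t*exp(t)]
  [0, exp(t)]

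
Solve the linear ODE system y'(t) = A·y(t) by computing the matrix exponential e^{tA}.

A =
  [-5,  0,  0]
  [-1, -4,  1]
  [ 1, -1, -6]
e^{tA} =
  [exp(-5*t), 0, 0]
  [-t*exp(-5*t), t*exp(-5*t) + exp(-5*t), t*exp(-5*t)]
  [t*exp(-5*t), -t*exp(-5*t), -t*exp(-5*t) + exp(-5*t)]

Strategy: write A = P · J · P⁻¹ where J is a Jordan canonical form, so e^{tA} = P · e^{tJ} · P⁻¹, and e^{tJ} can be computed block-by-block.

A has Jordan form
J =
  [-5,  1,  0]
  [ 0, -5,  0]
  [ 0,  0, -5]
(up to reordering of blocks).

Per-block formulas:
  For a 1×1 block at λ = -5: exp(t · [-5]) = [e^(-5t)].
  For a 2×2 Jordan block J_2(-5): exp(t · J_2(-5)) = e^(-5t)·(I + t·N), where N is the 2×2 nilpotent shift.

After assembling e^{tJ} and conjugating by P, we get:

e^{tA} =
  [exp(-5*t), 0, 0]
  [-t*exp(-5*t), t*exp(-5*t) + exp(-5*t), t*exp(-5*t)]
  [t*exp(-5*t), -t*exp(-5*t), -t*exp(-5*t) + exp(-5*t)]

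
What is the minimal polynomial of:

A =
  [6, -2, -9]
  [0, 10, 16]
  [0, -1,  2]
x^3 - 18*x^2 + 108*x - 216

The characteristic polynomial is χ_A(x) = (x - 6)^3, so the eigenvalues are known. The minimal polynomial is
  m_A(x) = Π_λ (x − λ)^{k_λ}
where k_λ is the size of the *largest* Jordan block for λ (equivalently, the smallest k with (A − λI)^k v = 0 for every generalised eigenvector v of λ).

  λ = 6: largest Jordan block has size 3, contributing (x − 6)^3

So m_A(x) = (x - 6)^3 = x^3 - 18*x^2 + 108*x - 216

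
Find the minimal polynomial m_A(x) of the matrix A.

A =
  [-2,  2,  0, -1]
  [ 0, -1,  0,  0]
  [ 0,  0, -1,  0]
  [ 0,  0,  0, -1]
x^2 + 3*x + 2

The characteristic polynomial is χ_A(x) = (x + 1)^3*(x + 2), so the eigenvalues are known. The minimal polynomial is
  m_A(x) = Π_λ (x − λ)^{k_λ}
where k_λ is the size of the *largest* Jordan block for λ (equivalently, the smallest k with (A − λI)^k v = 0 for every generalised eigenvector v of λ).

  λ = -2: largest Jordan block has size 1, contributing (x + 2)
  λ = -1: largest Jordan block has size 1, contributing (x + 1)

So m_A(x) = (x + 1)*(x + 2) = x^2 + 3*x + 2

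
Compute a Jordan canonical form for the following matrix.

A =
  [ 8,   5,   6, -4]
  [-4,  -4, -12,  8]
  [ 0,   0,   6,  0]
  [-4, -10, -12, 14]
J_2(6) ⊕ J_1(6) ⊕ J_1(6)

The characteristic polynomial is
  det(x·I − A) = x^4 - 24*x^3 + 216*x^2 - 864*x + 1296 = (x - 6)^4

Eigenvalues and multiplicities (the geometric multiplicity of λ is n − rank(A − λI), which equals the number of Jordan blocks for λ):
  λ = 6: algebraic multiplicity = 4, geometric multiplicity = 3

Determining the block sizes for each eigenvalue:
  λ = 6: 3 blocks summing to 4 forces exactly one block of size 2 and the rest size 1 → block sizes [2, 1, 1]

Assembling the blocks gives a Jordan form
J =
  [6, 1, 0, 0]
  [0, 6, 0, 0]
  [0, 0, 6, 0]
  [0, 0, 0, 6]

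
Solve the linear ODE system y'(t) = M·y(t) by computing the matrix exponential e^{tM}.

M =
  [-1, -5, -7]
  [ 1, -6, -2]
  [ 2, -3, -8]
e^{tM} =
  [-3*t^2*exp(-5*t)/2 + 4*t*exp(-5*t) + exp(-5*t), 3*t^2*exp(-5*t) - 5*t*exp(-5*t), 3*t^2*exp(-5*t)/2 - 7*t*exp(-5*t)]
  [-t^2*exp(-5*t)/2 + t*exp(-5*t), t^2*exp(-5*t) - t*exp(-5*t) + exp(-5*t), t^2*exp(-5*t)/2 - 2*t*exp(-5*t)]
  [-t^2*exp(-5*t)/2 + 2*t*exp(-5*t), t^2*exp(-5*t) - 3*t*exp(-5*t), t^2*exp(-5*t)/2 - 3*t*exp(-5*t) + exp(-5*t)]

Strategy: write M = P · J · P⁻¹ where J is a Jordan canonical form, so e^{tM} = P · e^{tJ} · P⁻¹, and e^{tJ} can be computed block-by-block.

M has Jordan form
J =
  [-5,  1,  0]
  [ 0, -5,  1]
  [ 0,  0, -5]
(up to reordering of blocks).

Per-block formulas:
  For a 3×3 Jordan block J_3(-5): exp(t · J_3(-5)) = e^(-5t)·(I + t·N + (t^2/2)·N^2), where N is the 3×3 nilpotent shift.

After assembling e^{tJ} and conjugating by P, we get:

e^{tM} =
  [-3*t^2*exp(-5*t)/2 + 4*t*exp(-5*t) + exp(-5*t), 3*t^2*exp(-5*t) - 5*t*exp(-5*t), 3*t^2*exp(-5*t)/2 - 7*t*exp(-5*t)]
  [-t^2*exp(-5*t)/2 + t*exp(-5*t), t^2*exp(-5*t) - t*exp(-5*t) + exp(-5*t), t^2*exp(-5*t)/2 - 2*t*exp(-5*t)]
  [-t^2*exp(-5*t)/2 + 2*t*exp(-5*t), t^2*exp(-5*t) - 3*t*exp(-5*t), t^2*exp(-5*t)/2 - 3*t*exp(-5*t) + exp(-5*t)]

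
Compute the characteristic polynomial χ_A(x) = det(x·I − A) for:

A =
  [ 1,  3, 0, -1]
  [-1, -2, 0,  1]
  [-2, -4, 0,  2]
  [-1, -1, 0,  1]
x^4

Expanding det(x·I − A) (e.g. by cofactor expansion or by noting that A is similar to its Jordan form J, which has the same characteristic polynomial as A) gives
  χ_A(x) = x^4
which factors as x^4. The eigenvalues (with algebraic multiplicities) are λ = 0 with multiplicity 4.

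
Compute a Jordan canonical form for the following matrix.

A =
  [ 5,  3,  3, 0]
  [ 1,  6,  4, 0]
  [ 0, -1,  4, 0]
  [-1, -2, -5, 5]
J_3(5) ⊕ J_1(5)

The characteristic polynomial is
  det(x·I − A) = x^4 - 20*x^3 + 150*x^2 - 500*x + 625 = (x - 5)^4

Eigenvalues and multiplicities (the geometric multiplicity of λ is n − rank(A − λI), which equals the number of Jordan blocks for λ):
  λ = 5: algebraic multiplicity = 4, geometric multiplicity = 2

Determining the block sizes for each eigenvalue:
  λ = 5: with am = 4 and gm = 2, the partition is not yet determined (e.g. several partitions of 4 into 2 parts exist). Let N = A − (5)·I. Computing rank(N^1) = 2, rank(N^2) = 1, rank(N^3) = 0; the number of blocks of size ≥ j is rank(N^{j−1}) − rank(N^j), giving [2, 1, 1]. So we have 1 block(s) of size 3, 1 block(s) of size 1 → block sizes [3, 1]

Assembling the blocks gives a Jordan form
J =
  [5, 1, 0, 0]
  [0, 5, 1, 0]
  [0, 0, 5, 0]
  [0, 0, 0, 5]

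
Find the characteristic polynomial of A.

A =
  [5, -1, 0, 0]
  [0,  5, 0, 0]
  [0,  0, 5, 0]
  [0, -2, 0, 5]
x^4 - 20*x^3 + 150*x^2 - 500*x + 625

Expanding det(x·I − A) (e.g. by cofactor expansion or by noting that A is similar to its Jordan form J, which has the same characteristic polynomial as A) gives
  χ_A(x) = x^4 - 20*x^3 + 150*x^2 - 500*x + 625
which factors as (x - 5)^4. The eigenvalues (with algebraic multiplicities) are λ = 5 with multiplicity 4.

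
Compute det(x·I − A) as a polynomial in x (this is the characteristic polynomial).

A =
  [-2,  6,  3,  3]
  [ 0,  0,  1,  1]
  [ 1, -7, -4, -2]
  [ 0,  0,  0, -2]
x^4 + 8*x^3 + 24*x^2 + 32*x + 16

Expanding det(x·I − A) (e.g. by cofactor expansion or by noting that A is similar to its Jordan form J, which has the same characteristic polynomial as A) gives
  χ_A(x) = x^4 + 8*x^3 + 24*x^2 + 32*x + 16
which factors as (x + 2)^4. The eigenvalues (with algebraic multiplicities) are λ = -2 with multiplicity 4.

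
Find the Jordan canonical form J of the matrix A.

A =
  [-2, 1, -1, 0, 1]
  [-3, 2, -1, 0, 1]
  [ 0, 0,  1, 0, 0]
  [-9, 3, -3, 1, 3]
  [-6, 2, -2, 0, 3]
J_2(1) ⊕ J_1(1) ⊕ J_1(1) ⊕ J_1(1)

The characteristic polynomial is
  det(x·I − A) = x^5 - 5*x^4 + 10*x^3 - 10*x^2 + 5*x - 1 = (x - 1)^5

Eigenvalues and multiplicities (the geometric multiplicity of λ is n − rank(A − λI), which equals the number of Jordan blocks for λ):
  λ = 1: algebraic multiplicity = 5, geometric multiplicity = 4

Determining the block sizes for each eigenvalue:
  λ = 1: 4 blocks summing to 5 forces exactly one block of size 2 and the rest size 1 → block sizes [2, 1, 1, 1]

Assembling the blocks gives a Jordan form
J =
  [1, 1, 0, 0, 0]
  [0, 1, 0, 0, 0]
  [0, 0, 1, 0, 0]
  [0, 0, 0, 1, 0]
  [0, 0, 0, 0, 1]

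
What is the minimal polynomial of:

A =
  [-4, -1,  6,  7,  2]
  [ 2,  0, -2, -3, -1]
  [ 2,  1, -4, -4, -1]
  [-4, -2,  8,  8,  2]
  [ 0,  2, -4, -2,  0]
x^3

The characteristic polynomial is χ_A(x) = x^5, so the eigenvalues are known. The minimal polynomial is
  m_A(x) = Π_λ (x − λ)^{k_λ}
where k_λ is the size of the *largest* Jordan block for λ (equivalently, the smallest k with (A − λI)^k v = 0 for every generalised eigenvector v of λ).

  λ = 0: largest Jordan block has size 3, contributing (x − 0)^3

So m_A(x) = x^3 = x^3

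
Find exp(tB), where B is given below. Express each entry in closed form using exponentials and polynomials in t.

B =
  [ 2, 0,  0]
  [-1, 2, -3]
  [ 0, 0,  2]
e^{tB} =
  [exp(2*t), 0, 0]
  [-t*exp(2*t), exp(2*t), -3*t*exp(2*t)]
  [0, 0, exp(2*t)]

Strategy: write B = P · J · P⁻¹ where J is a Jordan canonical form, so e^{tB} = P · e^{tJ} · P⁻¹, and e^{tJ} can be computed block-by-block.

B has Jordan form
J =
  [2, 1, 0]
  [0, 2, 0]
  [0, 0, 2]
(up to reordering of blocks).

Per-block formulas:
  For a 2×2 Jordan block J_2(2): exp(t · J_2(2)) = e^(2t)·(I + t·N), where N is the 2×2 nilpotent shift.
  For a 1×1 block at λ = 2: exp(t · [2]) = [e^(2t)].

After assembling e^{tJ} and conjugating by P, we get:

e^{tB} =
  [exp(2*t), 0, 0]
  [-t*exp(2*t), exp(2*t), -3*t*exp(2*t)]
  [0, 0, exp(2*t)]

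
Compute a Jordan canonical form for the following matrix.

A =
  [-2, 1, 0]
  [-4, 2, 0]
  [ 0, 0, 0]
J_2(0) ⊕ J_1(0)

The characteristic polynomial is
  det(x·I − A) = x^3

Eigenvalues and multiplicities (the geometric multiplicity of λ is n − rank(A − λI), which equals the number of Jordan blocks for λ):
  λ = 0: algebraic multiplicity = 3, geometric multiplicity = 2

Determining the block sizes for each eigenvalue:
  λ = 0: 2 blocks summing to 3 forces exactly one block of size 2 and the rest size 1 → block sizes [2, 1]

Assembling the blocks gives a Jordan form
J =
  [0, 1, 0]
  [0, 0, 0]
  [0, 0, 0]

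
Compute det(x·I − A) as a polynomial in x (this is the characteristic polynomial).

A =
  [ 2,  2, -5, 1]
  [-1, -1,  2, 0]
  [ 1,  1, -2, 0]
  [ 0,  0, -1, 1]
x^4

Expanding det(x·I − A) (e.g. by cofactor expansion or by noting that A is similar to its Jordan form J, which has the same characteristic polynomial as A) gives
  χ_A(x) = x^4
which factors as x^4. The eigenvalues (with algebraic multiplicities) are λ = 0 with multiplicity 4.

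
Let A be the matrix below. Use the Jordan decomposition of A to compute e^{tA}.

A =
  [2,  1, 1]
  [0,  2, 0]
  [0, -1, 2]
e^{tA} =
  [exp(2*t), -t^2*exp(2*t)/2 + t*exp(2*t), t*exp(2*t)]
  [0, exp(2*t), 0]
  [0, -t*exp(2*t), exp(2*t)]

Strategy: write A = P · J · P⁻¹ where J is a Jordan canonical form, so e^{tA} = P · e^{tJ} · P⁻¹, and e^{tJ} can be computed block-by-block.

A has Jordan form
J =
  [2, 1, 0]
  [0, 2, 1]
  [0, 0, 2]
(up to reordering of blocks).

Per-block formulas:
  For a 3×3 Jordan block J_3(2): exp(t · J_3(2)) = e^(2t)·(I + t·N + (t^2/2)·N^2), where N is the 3×3 nilpotent shift.

After assembling e^{tJ} and conjugating by P, we get:

e^{tA} =
  [exp(2*t), -t^2*exp(2*t)/2 + t*exp(2*t), t*exp(2*t)]
  [0, exp(2*t), 0]
  [0, -t*exp(2*t), exp(2*t)]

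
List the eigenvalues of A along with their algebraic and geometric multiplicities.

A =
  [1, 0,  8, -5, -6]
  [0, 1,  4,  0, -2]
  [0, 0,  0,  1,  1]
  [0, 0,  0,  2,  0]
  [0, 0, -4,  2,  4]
λ = 1: alg = 2, geom = 2; λ = 2: alg = 3, geom = 2

Step 1 — factor the characteristic polynomial to read off the algebraic multiplicities:
  χ_A(x) = (x - 2)^3*(x - 1)^2

Step 2 — compute geometric multiplicities via the rank-nullity identity g(λ) = n − rank(A − λI):
  rank(A − (1)·I) = 3, so dim ker(A − (1)·I) = n − 3 = 2
  rank(A − (2)·I) = 3, so dim ker(A − (2)·I) = n − 3 = 2

Summary:
  λ = 1: algebraic multiplicity = 2, geometric multiplicity = 2
  λ = 2: algebraic multiplicity = 3, geometric multiplicity = 2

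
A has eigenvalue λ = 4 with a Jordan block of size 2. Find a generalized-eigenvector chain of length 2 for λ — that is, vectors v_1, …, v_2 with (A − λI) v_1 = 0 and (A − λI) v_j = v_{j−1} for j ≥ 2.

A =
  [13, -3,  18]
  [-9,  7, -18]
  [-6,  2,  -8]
A Jordan chain for λ = 4 of length 2:
v_1 = (9, -9, -6)ᵀ
v_2 = (1, 0, 0)ᵀ

Let N = A − (4)·I. We want v_2 with N^2 v_2 = 0 but N^1 v_2 ≠ 0; then v_{j-1} := N · v_j for j = 2, …, 2.

Pick v_2 = (1, 0, 0)ᵀ.
Then v_1 = N · v_2 = (9, -9, -6)ᵀ.

Sanity check: (A − (4)·I) v_1 = (0, 0, 0)ᵀ = 0. ✓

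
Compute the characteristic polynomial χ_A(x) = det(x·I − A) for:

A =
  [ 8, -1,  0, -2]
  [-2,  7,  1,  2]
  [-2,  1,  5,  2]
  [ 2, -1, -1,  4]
x^4 - 24*x^3 + 216*x^2 - 864*x + 1296

Expanding det(x·I − A) (e.g. by cofactor expansion or by noting that A is similar to its Jordan form J, which has the same characteristic polynomial as A) gives
  χ_A(x) = x^4 - 24*x^3 + 216*x^2 - 864*x + 1296
which factors as (x - 6)^4. The eigenvalues (with algebraic multiplicities) are λ = 6 with multiplicity 4.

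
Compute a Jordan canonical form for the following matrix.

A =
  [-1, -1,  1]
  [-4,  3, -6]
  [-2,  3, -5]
J_3(-1)

The characteristic polynomial is
  det(x·I − A) = x^3 + 3*x^2 + 3*x + 1 = (x + 1)^3

Eigenvalues and multiplicities (the geometric multiplicity of λ is n − rank(A − λI), which equals the number of Jordan blocks for λ):
  λ = -1: algebraic multiplicity = 3, geometric multiplicity = 1

Determining the block sizes for each eigenvalue:
  λ = -1: one block (gm = 1), so the single block has size am = 3 → block sizes [3]

Assembling the blocks gives a Jordan form
J =
  [-1,  1,  0]
  [ 0, -1,  1]
  [ 0,  0, -1]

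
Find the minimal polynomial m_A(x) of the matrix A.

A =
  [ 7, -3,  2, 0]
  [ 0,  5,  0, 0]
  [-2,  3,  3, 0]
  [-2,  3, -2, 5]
x^2 - 10*x + 25

The characteristic polynomial is χ_A(x) = (x - 5)^4, so the eigenvalues are known. The minimal polynomial is
  m_A(x) = Π_λ (x − λ)^{k_λ}
where k_λ is the size of the *largest* Jordan block for λ (equivalently, the smallest k with (A − λI)^k v = 0 for every generalised eigenvector v of λ).

  λ = 5: largest Jordan block has size 2, contributing (x − 5)^2

So m_A(x) = (x - 5)^2 = x^2 - 10*x + 25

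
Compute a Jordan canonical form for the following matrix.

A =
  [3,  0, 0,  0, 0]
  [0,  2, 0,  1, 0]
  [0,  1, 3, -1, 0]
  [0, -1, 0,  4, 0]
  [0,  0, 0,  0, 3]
J_2(3) ⊕ J_1(3) ⊕ J_1(3) ⊕ J_1(3)

The characteristic polynomial is
  det(x·I − A) = x^5 - 15*x^4 + 90*x^3 - 270*x^2 + 405*x - 243 = (x - 3)^5

Eigenvalues and multiplicities (the geometric multiplicity of λ is n − rank(A − λI), which equals the number of Jordan blocks for λ):
  λ = 3: algebraic multiplicity = 5, geometric multiplicity = 4

Determining the block sizes for each eigenvalue:
  λ = 3: 4 blocks summing to 5 forces exactly one block of size 2 and the rest size 1 → block sizes [2, 1, 1, 1]

Assembling the blocks gives a Jordan form
J =
  [3, 1, 0, 0, 0]
  [0, 3, 0, 0, 0]
  [0, 0, 3, 0, 0]
  [0, 0, 0, 3, 0]
  [0, 0, 0, 0, 3]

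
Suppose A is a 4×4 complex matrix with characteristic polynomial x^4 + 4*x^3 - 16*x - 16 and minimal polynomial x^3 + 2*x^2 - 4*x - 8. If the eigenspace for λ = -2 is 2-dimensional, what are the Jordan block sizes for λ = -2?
Block sizes for λ = -2: [2, 1]

Step 1 — from the characteristic polynomial, algebraic multiplicity of λ = -2 is 3. From dim ker(A − (-2)·I) = 2, there are exactly 2 Jordan blocks for λ = -2.
Step 2 — from the minimal polynomial, the factor (x + 2)^2 tells us the largest block for λ = -2 has size 2.
Step 3 — with total size 3, 2 blocks, and largest block 2, the block sizes (in nonincreasing order) are [2, 1].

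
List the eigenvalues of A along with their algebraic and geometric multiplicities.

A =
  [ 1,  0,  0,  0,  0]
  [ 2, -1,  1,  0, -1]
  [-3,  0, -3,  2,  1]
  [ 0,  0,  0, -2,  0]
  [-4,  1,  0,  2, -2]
λ = -2: alg = 4, geom = 2; λ = 1: alg = 1, geom = 1

Step 1 — factor the characteristic polynomial to read off the algebraic multiplicities:
  χ_A(x) = (x - 1)*(x + 2)^4

Step 2 — compute geometric multiplicities via the rank-nullity identity g(λ) = n − rank(A − λI):
  rank(A − (-2)·I) = 3, so dim ker(A − (-2)·I) = n − 3 = 2
  rank(A − (1)·I) = 4, so dim ker(A − (1)·I) = n − 4 = 1

Summary:
  λ = -2: algebraic multiplicity = 4, geometric multiplicity = 2
  λ = 1: algebraic multiplicity = 1, geometric multiplicity = 1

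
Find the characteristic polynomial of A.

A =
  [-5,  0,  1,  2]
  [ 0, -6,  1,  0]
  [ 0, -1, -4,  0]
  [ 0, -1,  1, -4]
x^4 + 19*x^3 + 135*x^2 + 425*x + 500

Expanding det(x·I − A) (e.g. by cofactor expansion or by noting that A is similar to its Jordan form J, which has the same characteristic polynomial as A) gives
  χ_A(x) = x^4 + 19*x^3 + 135*x^2 + 425*x + 500
which factors as (x + 4)*(x + 5)^3. The eigenvalues (with algebraic multiplicities) are λ = -5 with multiplicity 3, λ = -4 with multiplicity 1.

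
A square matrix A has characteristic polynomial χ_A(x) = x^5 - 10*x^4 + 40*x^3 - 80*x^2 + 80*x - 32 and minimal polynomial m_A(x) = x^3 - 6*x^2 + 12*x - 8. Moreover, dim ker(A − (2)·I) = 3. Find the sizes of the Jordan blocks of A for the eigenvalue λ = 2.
Block sizes for λ = 2: [3, 1, 1]

Step 1 — from the characteristic polynomial, algebraic multiplicity of λ = 2 is 5. From dim ker(A − (2)·I) = 3, there are exactly 3 Jordan blocks for λ = 2.
Step 2 — from the minimal polynomial, the factor (x − 2)^3 tells us the largest block for λ = 2 has size 3.
Step 3 — with total size 5, 3 blocks, and largest block 3, the block sizes (in nonincreasing order) are [3, 1, 1].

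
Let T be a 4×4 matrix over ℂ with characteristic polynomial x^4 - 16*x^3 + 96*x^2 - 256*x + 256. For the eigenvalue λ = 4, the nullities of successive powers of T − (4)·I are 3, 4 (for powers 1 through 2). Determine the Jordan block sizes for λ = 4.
Block sizes for λ = 4: [2, 1, 1]

From the dimensions of kernels of powers, the number of Jordan blocks of size at least j is d_j − d_{j−1} where d_j = dim ker(N^j) (with d_0 = 0). Computing the differences gives [3, 1].
The number of blocks of size exactly k is (#blocks of size ≥ k) − (#blocks of size ≥ k + 1), so the partition is: 2 block(s) of size 1, 1 block(s) of size 2.
In nonincreasing order the block sizes are [2, 1, 1].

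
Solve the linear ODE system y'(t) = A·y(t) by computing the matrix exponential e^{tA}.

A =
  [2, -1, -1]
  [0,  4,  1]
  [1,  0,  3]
e^{tA} =
  [-t*exp(3*t) + exp(3*t), -t*exp(3*t), -t*exp(3*t)]
  [t^2*exp(3*t)/2, t^2*exp(3*t)/2 + t*exp(3*t) + exp(3*t), t^2*exp(3*t)/2 + t*exp(3*t)]
  [-t^2*exp(3*t)/2 + t*exp(3*t), -t^2*exp(3*t)/2, -t^2*exp(3*t)/2 + exp(3*t)]

Strategy: write A = P · J · P⁻¹ where J is a Jordan canonical form, so e^{tA} = P · e^{tJ} · P⁻¹, and e^{tJ} can be computed block-by-block.

A has Jordan form
J =
  [3, 1, 0]
  [0, 3, 1]
  [0, 0, 3]
(up to reordering of blocks).

Per-block formulas:
  For a 3×3 Jordan block J_3(3): exp(t · J_3(3)) = e^(3t)·(I + t·N + (t^2/2)·N^2), where N is the 3×3 nilpotent shift.

After assembling e^{tJ} and conjugating by P, we get:

e^{tA} =
  [-t*exp(3*t) + exp(3*t), -t*exp(3*t), -t*exp(3*t)]
  [t^2*exp(3*t)/2, t^2*exp(3*t)/2 + t*exp(3*t) + exp(3*t), t^2*exp(3*t)/2 + t*exp(3*t)]
  [-t^2*exp(3*t)/2 + t*exp(3*t), -t^2*exp(3*t)/2, -t^2*exp(3*t)/2 + exp(3*t)]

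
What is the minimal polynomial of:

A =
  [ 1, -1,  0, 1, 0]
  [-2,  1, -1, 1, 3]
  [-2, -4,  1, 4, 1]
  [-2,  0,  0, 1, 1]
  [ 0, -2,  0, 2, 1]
x^3 - 3*x^2 + 3*x - 1

The characteristic polynomial is χ_A(x) = (x - 1)^5, so the eigenvalues are known. The minimal polynomial is
  m_A(x) = Π_λ (x − λ)^{k_λ}
where k_λ is the size of the *largest* Jordan block for λ (equivalently, the smallest k with (A − λI)^k v = 0 for every generalised eigenvector v of λ).

  λ = 1: largest Jordan block has size 3, contributing (x − 1)^3

So m_A(x) = (x - 1)^3 = x^3 - 3*x^2 + 3*x - 1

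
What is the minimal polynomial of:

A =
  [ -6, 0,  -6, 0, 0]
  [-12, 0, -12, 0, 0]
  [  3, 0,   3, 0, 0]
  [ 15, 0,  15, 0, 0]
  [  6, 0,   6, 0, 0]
x^2 + 3*x

The characteristic polynomial is χ_A(x) = x^4*(x + 3), so the eigenvalues are known. The minimal polynomial is
  m_A(x) = Π_λ (x − λ)^{k_λ}
where k_λ is the size of the *largest* Jordan block for λ (equivalently, the smallest k with (A − λI)^k v = 0 for every generalised eigenvector v of λ).

  λ = -3: largest Jordan block has size 1, contributing (x + 3)
  λ = 0: largest Jordan block has size 1, contributing (x − 0)

So m_A(x) = x*(x + 3) = x^2 + 3*x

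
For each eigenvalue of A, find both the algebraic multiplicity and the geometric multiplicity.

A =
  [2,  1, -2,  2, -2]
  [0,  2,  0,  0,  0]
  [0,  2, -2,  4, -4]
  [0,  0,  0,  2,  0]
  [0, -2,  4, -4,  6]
λ = 2: alg = 5, geom = 4

Step 1 — factor the characteristic polynomial to read off the algebraic multiplicities:
  χ_A(x) = (x - 2)^5

Step 2 — compute geometric multiplicities via the rank-nullity identity g(λ) = n − rank(A − λI):
  rank(A − (2)·I) = 1, so dim ker(A − (2)·I) = n − 1 = 4

Summary:
  λ = 2: algebraic multiplicity = 5, geometric multiplicity = 4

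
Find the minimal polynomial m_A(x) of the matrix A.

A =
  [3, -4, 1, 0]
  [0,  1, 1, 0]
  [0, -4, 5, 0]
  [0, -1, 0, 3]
x^3 - 9*x^2 + 27*x - 27

The characteristic polynomial is χ_A(x) = (x - 3)^4, so the eigenvalues are known. The minimal polynomial is
  m_A(x) = Π_λ (x − λ)^{k_λ}
where k_λ is the size of the *largest* Jordan block for λ (equivalently, the smallest k with (A − λI)^k v = 0 for every generalised eigenvector v of λ).

  λ = 3: largest Jordan block has size 3, contributing (x − 3)^3

So m_A(x) = (x - 3)^3 = x^3 - 9*x^2 + 27*x - 27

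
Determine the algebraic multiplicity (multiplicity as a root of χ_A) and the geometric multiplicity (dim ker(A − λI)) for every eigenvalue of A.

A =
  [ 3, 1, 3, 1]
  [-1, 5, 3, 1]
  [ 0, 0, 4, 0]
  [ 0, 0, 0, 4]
λ = 4: alg = 4, geom = 3

Step 1 — factor the characteristic polynomial to read off the algebraic multiplicities:
  χ_A(x) = (x - 4)^4

Step 2 — compute geometric multiplicities via the rank-nullity identity g(λ) = n − rank(A − λI):
  rank(A − (4)·I) = 1, so dim ker(A − (4)·I) = n − 1 = 3

Summary:
  λ = 4: algebraic multiplicity = 4, geometric multiplicity = 3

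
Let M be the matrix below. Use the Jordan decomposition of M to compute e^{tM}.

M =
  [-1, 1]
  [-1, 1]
e^{tM} =
  [1 - t, t]
  [-t, t + 1]

Strategy: write M = P · J · P⁻¹ where J is a Jordan canonical form, so e^{tM} = P · e^{tJ} · P⁻¹, and e^{tJ} can be computed block-by-block.

M has Jordan form
J =
  [0, 1]
  [0, 0]
(up to reordering of blocks).

Per-block formulas:
  For a 2×2 Jordan block J_2(0): exp(t · J_2(0)) = e^(0t)·(I + t·N), where N is the 2×2 nilpotent shift.

After assembling e^{tJ} and conjugating by P, we get:

e^{tM} =
  [1 - t, t]
  [-t, t + 1]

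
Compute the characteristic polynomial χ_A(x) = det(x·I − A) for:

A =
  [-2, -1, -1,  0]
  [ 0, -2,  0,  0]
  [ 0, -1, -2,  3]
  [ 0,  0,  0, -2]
x^4 + 8*x^3 + 24*x^2 + 32*x + 16

Expanding det(x·I − A) (e.g. by cofactor expansion or by noting that A is similar to its Jordan form J, which has the same characteristic polynomial as A) gives
  χ_A(x) = x^4 + 8*x^3 + 24*x^2 + 32*x + 16
which factors as (x + 2)^4. The eigenvalues (with algebraic multiplicities) are λ = -2 with multiplicity 4.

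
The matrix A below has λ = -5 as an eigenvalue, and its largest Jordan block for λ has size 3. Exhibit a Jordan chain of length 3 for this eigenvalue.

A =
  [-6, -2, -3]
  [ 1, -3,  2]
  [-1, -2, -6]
A Jordan chain for λ = -5 of length 3:
v_1 = (2, -1, 0)ᵀ
v_2 = (-1, 1, -1)ᵀ
v_3 = (1, 0, 0)ᵀ

Let N = A − (-5)·I. We want v_3 with N^3 v_3 = 0 but N^2 v_3 ≠ 0; then v_{j-1} := N · v_j for j = 3, …, 2.

Pick v_3 = (1, 0, 0)ᵀ.
Then v_2 = N · v_3 = (-1, 1, -1)ᵀ.
Then v_1 = N · v_2 = (2, -1, 0)ᵀ.

Sanity check: (A − (-5)·I) v_1 = (0, 0, 0)ᵀ = 0. ✓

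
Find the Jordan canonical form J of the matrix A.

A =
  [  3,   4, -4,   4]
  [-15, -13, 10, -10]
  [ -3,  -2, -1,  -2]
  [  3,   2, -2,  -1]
J_2(-3) ⊕ J_1(-3) ⊕ J_1(-3)

The characteristic polynomial is
  det(x·I − A) = x^4 + 12*x^3 + 54*x^2 + 108*x + 81 = (x + 3)^4

Eigenvalues and multiplicities (the geometric multiplicity of λ is n − rank(A − λI), which equals the number of Jordan blocks for λ):
  λ = -3: algebraic multiplicity = 4, geometric multiplicity = 3

Determining the block sizes for each eigenvalue:
  λ = -3: 3 blocks summing to 4 forces exactly one block of size 2 and the rest size 1 → block sizes [2, 1, 1]

Assembling the blocks gives a Jordan form
J =
  [-3,  1,  0,  0]
  [ 0, -3,  0,  0]
  [ 0,  0, -3,  0]
  [ 0,  0,  0, -3]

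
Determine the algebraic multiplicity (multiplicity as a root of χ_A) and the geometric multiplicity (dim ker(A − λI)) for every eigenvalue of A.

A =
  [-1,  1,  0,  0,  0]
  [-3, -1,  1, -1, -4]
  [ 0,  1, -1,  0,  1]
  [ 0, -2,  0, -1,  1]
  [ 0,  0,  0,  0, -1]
λ = -1: alg = 5, geom = 2

Step 1 — factor the characteristic polynomial to read off the algebraic multiplicities:
  χ_A(x) = (x + 1)^5

Step 2 — compute geometric multiplicities via the rank-nullity identity g(λ) = n − rank(A − λI):
  rank(A − (-1)·I) = 3, so dim ker(A − (-1)·I) = n − 3 = 2

Summary:
  λ = -1: algebraic multiplicity = 5, geometric multiplicity = 2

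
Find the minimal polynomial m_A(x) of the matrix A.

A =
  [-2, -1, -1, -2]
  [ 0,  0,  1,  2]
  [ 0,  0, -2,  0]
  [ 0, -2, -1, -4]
x^3 + 6*x^2 + 12*x + 8

The characteristic polynomial is χ_A(x) = (x + 2)^4, so the eigenvalues are known. The minimal polynomial is
  m_A(x) = Π_λ (x − λ)^{k_λ}
where k_λ is the size of the *largest* Jordan block for λ (equivalently, the smallest k with (A − λI)^k v = 0 for every generalised eigenvector v of λ).

  λ = -2: largest Jordan block has size 3, contributing (x + 2)^3

So m_A(x) = (x + 2)^3 = x^3 + 6*x^2 + 12*x + 8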